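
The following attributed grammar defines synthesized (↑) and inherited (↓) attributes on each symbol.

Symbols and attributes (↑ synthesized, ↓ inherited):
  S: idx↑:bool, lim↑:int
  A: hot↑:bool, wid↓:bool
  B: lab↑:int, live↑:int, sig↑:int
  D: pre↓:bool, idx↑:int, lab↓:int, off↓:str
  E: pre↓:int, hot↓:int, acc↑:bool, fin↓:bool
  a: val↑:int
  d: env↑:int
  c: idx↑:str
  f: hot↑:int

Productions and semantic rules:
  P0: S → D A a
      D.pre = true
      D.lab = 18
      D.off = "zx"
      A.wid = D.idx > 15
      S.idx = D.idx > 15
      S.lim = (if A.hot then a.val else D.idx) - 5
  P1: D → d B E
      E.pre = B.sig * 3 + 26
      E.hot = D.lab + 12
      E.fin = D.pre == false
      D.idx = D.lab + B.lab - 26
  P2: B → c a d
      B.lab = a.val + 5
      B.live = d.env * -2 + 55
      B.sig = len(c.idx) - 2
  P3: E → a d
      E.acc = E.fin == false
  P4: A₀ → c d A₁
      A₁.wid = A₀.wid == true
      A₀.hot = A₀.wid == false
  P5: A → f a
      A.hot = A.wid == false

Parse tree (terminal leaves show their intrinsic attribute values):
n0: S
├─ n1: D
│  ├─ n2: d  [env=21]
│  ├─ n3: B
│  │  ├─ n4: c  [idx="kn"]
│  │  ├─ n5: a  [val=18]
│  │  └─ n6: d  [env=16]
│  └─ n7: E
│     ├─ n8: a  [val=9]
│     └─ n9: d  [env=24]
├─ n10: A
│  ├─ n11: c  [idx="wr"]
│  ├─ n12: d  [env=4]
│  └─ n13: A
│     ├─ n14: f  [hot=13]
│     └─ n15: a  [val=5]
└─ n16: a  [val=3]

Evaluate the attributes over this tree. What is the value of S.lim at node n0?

1. n1.pre = true  [true]
2. n1.lab = 18  [18]
3. n1.off = "zx"  ["zx"]
4. n2.env = 21  [terminal]
5. n4.idx = "kn"  [terminal]
6. n5.val = 18  [terminal]
7. n6.env = 16  [terminal]
8. n3.lab = 23  [a.val + 5]
9. n3.live = 23  [d.env * -2 + 55]
10. n3.sig = 0  [len(c.idx) - 2]
11. n7.pre = 26  [B.sig * 3 + 26]
12. n7.hot = 30  [D.lab + 12]
13. n7.fin = false  [D.pre == false]
14. n8.val = 9  [terminal]
15. n9.env = 24  [terminal]
16. n7.acc = true  [E.fin == false]
17. n1.idx = 15  [D.lab + B.lab - 26]
18. n10.wid = false  [D.idx > 15]
19. n11.idx = "wr"  [terminal]
20. n12.env = 4  [terminal]
21. n13.wid = false  [A₀.wid == true]
22. n14.hot = 13  [terminal]
23. n15.val = 5  [terminal]
24. n13.hot = true  [A.wid == false]
25. n10.hot = true  [A₀.wid == false]
26. n16.val = 3  [terminal]
27. n0.idx = false  [D.idx > 15]
28. n0.lim = -2  [(if A.hot then a.val else D.idx) - 5]

-2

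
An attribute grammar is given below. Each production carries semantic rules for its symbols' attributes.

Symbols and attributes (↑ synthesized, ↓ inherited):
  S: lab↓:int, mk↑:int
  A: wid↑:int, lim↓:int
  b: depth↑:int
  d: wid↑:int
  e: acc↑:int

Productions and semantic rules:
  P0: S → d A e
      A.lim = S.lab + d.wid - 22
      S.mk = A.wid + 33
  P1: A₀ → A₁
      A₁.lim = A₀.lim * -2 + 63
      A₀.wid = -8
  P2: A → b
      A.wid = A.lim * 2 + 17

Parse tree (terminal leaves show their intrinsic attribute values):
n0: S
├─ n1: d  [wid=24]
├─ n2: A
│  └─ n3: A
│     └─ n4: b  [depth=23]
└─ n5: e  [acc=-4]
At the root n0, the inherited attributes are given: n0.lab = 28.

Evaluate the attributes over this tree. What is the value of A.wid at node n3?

23

1. n0.lab = 28  [given at root]
2. n1.wid = 24  [terminal]
3. n2.lim = 30  [S.lab + d.wid - 22]
4. n3.lim = 3  [A₀.lim * -2 + 63]
5. n4.depth = 23  [terminal]
6. n3.wid = 23  [A.lim * 2 + 17]
7. n2.wid = -8  [-8]
8. n5.acc = -4  [terminal]
9. n0.mk = 25  [A.wid + 33]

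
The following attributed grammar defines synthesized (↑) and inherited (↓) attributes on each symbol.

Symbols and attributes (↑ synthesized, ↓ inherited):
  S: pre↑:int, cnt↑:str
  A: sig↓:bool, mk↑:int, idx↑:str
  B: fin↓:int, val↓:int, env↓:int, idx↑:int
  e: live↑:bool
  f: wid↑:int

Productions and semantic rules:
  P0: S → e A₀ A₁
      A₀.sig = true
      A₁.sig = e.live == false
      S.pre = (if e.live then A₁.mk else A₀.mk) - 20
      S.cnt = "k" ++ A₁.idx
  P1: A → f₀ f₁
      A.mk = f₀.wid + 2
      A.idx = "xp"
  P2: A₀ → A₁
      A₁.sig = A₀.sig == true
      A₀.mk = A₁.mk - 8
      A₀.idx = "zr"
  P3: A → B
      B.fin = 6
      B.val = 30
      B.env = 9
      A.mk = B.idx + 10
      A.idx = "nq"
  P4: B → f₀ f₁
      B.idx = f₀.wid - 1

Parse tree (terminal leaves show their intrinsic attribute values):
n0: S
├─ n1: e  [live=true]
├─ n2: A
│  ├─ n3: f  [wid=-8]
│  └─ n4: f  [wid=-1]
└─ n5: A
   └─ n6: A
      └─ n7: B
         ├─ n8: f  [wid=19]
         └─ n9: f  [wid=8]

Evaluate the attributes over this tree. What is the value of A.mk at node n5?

1. n1.live = true  [terminal]
2. n2.sig = true  [true]
3. n3.wid = -8  [terminal]
4. n4.wid = -1  [terminal]
5. n2.mk = -6  [f₀.wid + 2]
6. n2.idx = "xp"  ["xp"]
7. n5.sig = false  [e.live == false]
8. n6.sig = false  [A₀.sig == true]
9. n7.fin = 6  [6]
10. n7.val = 30  [30]
11. n7.env = 9  [9]
12. n8.wid = 19  [terminal]
13. n9.wid = 8  [terminal]
14. n7.idx = 18  [f₀.wid - 1]
15. n6.mk = 28  [B.idx + 10]
16. n6.idx = "nq"  ["nq"]
17. n5.mk = 20  [A₁.mk - 8]
18. n5.idx = "zr"  ["zr"]
19. n0.pre = 0  [(if e.live then A₁.mk else A₀.mk) - 20]
20. n0.cnt = "kzr"  ["k" ++ A₁.idx]

20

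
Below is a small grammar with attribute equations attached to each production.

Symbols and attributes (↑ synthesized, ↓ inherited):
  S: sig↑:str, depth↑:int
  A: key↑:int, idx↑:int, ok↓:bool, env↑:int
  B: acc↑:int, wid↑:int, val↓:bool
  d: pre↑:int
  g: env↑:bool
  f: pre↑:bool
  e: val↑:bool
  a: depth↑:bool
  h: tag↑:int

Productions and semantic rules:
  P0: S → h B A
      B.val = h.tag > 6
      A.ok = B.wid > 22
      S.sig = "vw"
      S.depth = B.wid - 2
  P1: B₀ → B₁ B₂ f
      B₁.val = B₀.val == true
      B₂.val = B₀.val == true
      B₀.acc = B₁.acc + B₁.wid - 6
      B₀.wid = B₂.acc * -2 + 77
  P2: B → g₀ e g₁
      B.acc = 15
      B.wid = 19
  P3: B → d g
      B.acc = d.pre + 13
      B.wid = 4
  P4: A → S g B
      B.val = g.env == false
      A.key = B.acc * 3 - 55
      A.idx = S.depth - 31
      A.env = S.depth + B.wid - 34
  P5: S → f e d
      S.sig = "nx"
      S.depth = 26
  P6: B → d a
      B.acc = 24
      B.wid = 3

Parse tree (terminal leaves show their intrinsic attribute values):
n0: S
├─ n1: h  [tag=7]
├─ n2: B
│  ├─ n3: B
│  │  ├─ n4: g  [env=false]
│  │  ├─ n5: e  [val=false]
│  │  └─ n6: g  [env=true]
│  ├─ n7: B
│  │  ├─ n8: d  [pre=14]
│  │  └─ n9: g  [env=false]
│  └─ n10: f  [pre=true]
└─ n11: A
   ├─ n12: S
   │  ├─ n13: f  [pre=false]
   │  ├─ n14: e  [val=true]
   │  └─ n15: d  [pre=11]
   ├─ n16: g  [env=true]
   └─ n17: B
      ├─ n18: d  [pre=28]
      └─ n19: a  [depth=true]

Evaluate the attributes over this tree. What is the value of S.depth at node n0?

21

1. n1.tag = 7  [terminal]
2. n2.val = true  [h.tag > 6]
3. n3.val = true  [B₀.val == true]
4. n4.env = false  [terminal]
5. n5.val = false  [terminal]
6. n6.env = true  [terminal]
7. n3.acc = 15  [15]
8. n3.wid = 19  [19]
9. n7.val = true  [B₀.val == true]
10. n8.pre = 14  [terminal]
11. n9.env = false  [terminal]
12. n7.acc = 27  [d.pre + 13]
13. n7.wid = 4  [4]
14. n10.pre = true  [terminal]
15. n2.acc = 28  [B₁.acc + B₁.wid - 6]
16. n2.wid = 23  [B₂.acc * -2 + 77]
17. n11.ok = true  [B.wid > 22]
18. n13.pre = false  [terminal]
19. n14.val = true  [terminal]
20. n15.pre = 11  [terminal]
21. n12.sig = "nx"  ["nx"]
22. n12.depth = 26  [26]
23. n16.env = true  [terminal]
24. n17.val = false  [g.env == false]
25. n18.pre = 28  [terminal]
26. n19.depth = true  [terminal]
27. n17.acc = 24  [24]
28. n17.wid = 3  [3]
29. n11.key = 17  [B.acc * 3 - 55]
30. n11.idx = -5  [S.depth - 31]
31. n11.env = -5  [S.depth + B.wid - 34]
32. n0.sig = "vw"  ["vw"]
33. n0.depth = 21  [B.wid - 2]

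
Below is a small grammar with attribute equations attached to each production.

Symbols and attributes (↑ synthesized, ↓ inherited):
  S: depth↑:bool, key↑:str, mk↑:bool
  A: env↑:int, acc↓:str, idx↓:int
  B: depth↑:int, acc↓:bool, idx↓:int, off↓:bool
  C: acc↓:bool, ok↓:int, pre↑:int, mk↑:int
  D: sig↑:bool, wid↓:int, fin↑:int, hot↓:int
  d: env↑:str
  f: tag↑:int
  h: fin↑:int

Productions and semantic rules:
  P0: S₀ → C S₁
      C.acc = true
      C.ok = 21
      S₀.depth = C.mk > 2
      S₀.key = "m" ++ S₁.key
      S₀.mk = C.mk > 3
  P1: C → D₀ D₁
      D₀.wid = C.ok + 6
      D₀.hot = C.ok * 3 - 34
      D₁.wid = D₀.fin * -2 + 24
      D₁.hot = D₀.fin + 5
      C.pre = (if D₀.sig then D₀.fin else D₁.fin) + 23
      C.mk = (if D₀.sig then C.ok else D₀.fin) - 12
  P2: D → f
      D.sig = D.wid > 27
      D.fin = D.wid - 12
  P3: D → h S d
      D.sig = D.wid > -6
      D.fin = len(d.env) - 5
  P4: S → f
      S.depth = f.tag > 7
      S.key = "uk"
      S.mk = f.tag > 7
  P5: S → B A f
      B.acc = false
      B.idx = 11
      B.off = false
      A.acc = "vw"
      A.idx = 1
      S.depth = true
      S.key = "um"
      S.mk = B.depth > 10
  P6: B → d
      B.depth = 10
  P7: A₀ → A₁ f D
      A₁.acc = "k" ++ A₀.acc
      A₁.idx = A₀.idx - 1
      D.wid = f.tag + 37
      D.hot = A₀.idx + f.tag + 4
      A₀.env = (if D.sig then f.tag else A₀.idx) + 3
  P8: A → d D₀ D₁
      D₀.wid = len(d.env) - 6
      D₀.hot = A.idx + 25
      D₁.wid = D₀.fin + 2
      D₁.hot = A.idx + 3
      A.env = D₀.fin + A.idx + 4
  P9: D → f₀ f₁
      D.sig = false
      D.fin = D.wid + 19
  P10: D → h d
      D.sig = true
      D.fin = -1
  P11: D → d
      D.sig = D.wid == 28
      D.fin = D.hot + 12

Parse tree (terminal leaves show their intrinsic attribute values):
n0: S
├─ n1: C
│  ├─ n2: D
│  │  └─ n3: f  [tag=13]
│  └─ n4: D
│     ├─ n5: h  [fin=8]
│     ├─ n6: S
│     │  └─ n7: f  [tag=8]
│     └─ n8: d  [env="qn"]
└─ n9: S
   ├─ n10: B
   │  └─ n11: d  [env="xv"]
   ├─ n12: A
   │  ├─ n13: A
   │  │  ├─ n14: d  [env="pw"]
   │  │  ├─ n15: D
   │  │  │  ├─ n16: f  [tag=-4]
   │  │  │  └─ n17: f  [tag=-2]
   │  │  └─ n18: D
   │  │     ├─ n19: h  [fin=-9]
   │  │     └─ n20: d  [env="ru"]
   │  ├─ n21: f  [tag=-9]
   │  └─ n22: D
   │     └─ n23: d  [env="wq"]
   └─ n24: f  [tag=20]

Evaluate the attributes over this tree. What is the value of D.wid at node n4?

-6

1. n1.acc = true  [true]
2. n1.ok = 21  [21]
3. n2.wid = 27  [C.ok + 6]
4. n2.hot = 29  [C.ok * 3 - 34]
5. n3.tag = 13  [terminal]
6. n2.sig = false  [D.wid > 27]
7. n2.fin = 15  [D.wid - 12]
8. n4.wid = -6  [D₀.fin * -2 + 24]
9. n4.hot = 20  [D₀.fin + 5]
10. n5.fin = 8  [terminal]
11. n7.tag = 8  [terminal]
12. n6.depth = true  [f.tag > 7]
13. n6.key = "uk"  ["uk"]
14. n6.mk = true  [f.tag > 7]
15. n8.env = "qn"  [terminal]
16. n4.sig = false  [D.wid > -6]
17. n4.fin = -3  [len(d.env) - 5]
18. n1.pre = 20  [(if D₀.sig then D₀.fin else D₁.fin) + 23]
19. n1.mk = 3  [(if D₀.sig then C.ok else D₀.fin) - 12]
20. n10.acc = false  [false]
21. n10.idx = 11  [11]
22. n10.off = false  [false]
23. n11.env = "xv"  [terminal]
24. n10.depth = 10  [10]
25. n12.acc = "vw"  ["vw"]
26. n12.idx = 1  [1]
27. n13.acc = "kvw"  ["k" ++ A₀.acc]
28. n13.idx = 0  [A₀.idx - 1]
29. n14.env = "pw"  [terminal]
30. n15.wid = -4  [len(d.env) - 6]
31. n15.hot = 25  [A.idx + 25]
32. n16.tag = -4  [terminal]
33. n17.tag = -2  [terminal]
34. n15.sig = false  [false]
35. n15.fin = 15  [D.wid + 19]
36. n18.wid = 17  [D₀.fin + 2]
37. n18.hot = 3  [A.idx + 3]
38. n19.fin = -9  [terminal]
39. n20.env = "ru"  [terminal]
40. n18.sig = true  [true]
41. n18.fin = -1  [-1]
42. n13.env = 19  [D₀.fin + A.idx + 4]
43. n21.tag = -9  [terminal]
44. n22.wid = 28  [f.tag + 37]
45. n22.hot = -4  [A₀.idx + f.tag + 4]
46. n23.env = "wq"  [terminal]
47. n22.sig = true  [D.wid == 28]
48. n22.fin = 8  [D.hot + 12]
49. n12.env = -6  [(if D.sig then f.tag else A₀.idx) + 3]
50. n24.tag = 20  [terminal]
51. n9.depth = true  [true]
52. n9.key = "um"  ["um"]
53. n9.mk = false  [B.depth > 10]
54. n0.depth = true  [C.mk > 2]
55. n0.key = "mum"  ["m" ++ S₁.key]
56. n0.mk = false  [C.mk > 3]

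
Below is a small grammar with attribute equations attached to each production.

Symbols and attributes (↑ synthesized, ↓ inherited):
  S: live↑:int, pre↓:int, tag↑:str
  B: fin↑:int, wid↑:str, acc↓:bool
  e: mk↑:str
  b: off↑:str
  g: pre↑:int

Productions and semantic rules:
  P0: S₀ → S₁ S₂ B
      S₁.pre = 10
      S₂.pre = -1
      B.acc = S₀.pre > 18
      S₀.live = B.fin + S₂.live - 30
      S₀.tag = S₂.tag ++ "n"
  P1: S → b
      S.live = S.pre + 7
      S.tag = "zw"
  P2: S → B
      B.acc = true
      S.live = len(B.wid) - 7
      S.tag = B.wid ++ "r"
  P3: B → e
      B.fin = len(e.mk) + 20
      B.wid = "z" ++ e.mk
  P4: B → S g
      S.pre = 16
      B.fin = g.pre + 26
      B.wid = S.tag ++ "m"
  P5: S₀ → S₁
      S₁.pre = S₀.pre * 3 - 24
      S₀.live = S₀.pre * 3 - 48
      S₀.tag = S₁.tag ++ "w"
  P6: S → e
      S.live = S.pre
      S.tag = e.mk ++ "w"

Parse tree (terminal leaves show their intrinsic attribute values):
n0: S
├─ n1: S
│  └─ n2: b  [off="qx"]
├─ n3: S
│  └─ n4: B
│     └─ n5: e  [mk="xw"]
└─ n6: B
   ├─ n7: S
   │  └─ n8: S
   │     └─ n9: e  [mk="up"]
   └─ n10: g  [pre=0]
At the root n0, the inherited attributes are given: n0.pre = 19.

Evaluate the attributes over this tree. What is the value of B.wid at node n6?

1. n0.pre = 19  [given at root]
2. n1.pre = 10  [10]
3. n2.off = "qx"  [terminal]
4. n1.live = 17  [S.pre + 7]
5. n1.tag = "zw"  ["zw"]
6. n3.pre = -1  [-1]
7. n4.acc = true  [true]
8. n5.mk = "xw"  [terminal]
9. n4.fin = 22  [len(e.mk) + 20]
10. n4.wid = "zxw"  ["z" ++ e.mk]
11. n3.live = -4  [len(B.wid) - 7]
12. n3.tag = "zxwr"  [B.wid ++ "r"]
13. n6.acc = true  [S₀.pre > 18]
14. n7.pre = 16  [16]
15. n8.pre = 24  [S₀.pre * 3 - 24]
16. n9.mk = "up"  [terminal]
17. n8.live = 24  [S.pre]
18. n8.tag = "upw"  [e.mk ++ "w"]
19. n7.live = 0  [S₀.pre * 3 - 48]
20. n7.tag = "upww"  [S₁.tag ++ "w"]
21. n10.pre = 0  [terminal]
22. n6.fin = 26  [g.pre + 26]
23. n6.wid = "upwwm"  [S.tag ++ "m"]
24. n0.live = -8  [B.fin + S₂.live - 30]
25. n0.tag = "zxwrn"  [S₂.tag ++ "n"]

"upwwm"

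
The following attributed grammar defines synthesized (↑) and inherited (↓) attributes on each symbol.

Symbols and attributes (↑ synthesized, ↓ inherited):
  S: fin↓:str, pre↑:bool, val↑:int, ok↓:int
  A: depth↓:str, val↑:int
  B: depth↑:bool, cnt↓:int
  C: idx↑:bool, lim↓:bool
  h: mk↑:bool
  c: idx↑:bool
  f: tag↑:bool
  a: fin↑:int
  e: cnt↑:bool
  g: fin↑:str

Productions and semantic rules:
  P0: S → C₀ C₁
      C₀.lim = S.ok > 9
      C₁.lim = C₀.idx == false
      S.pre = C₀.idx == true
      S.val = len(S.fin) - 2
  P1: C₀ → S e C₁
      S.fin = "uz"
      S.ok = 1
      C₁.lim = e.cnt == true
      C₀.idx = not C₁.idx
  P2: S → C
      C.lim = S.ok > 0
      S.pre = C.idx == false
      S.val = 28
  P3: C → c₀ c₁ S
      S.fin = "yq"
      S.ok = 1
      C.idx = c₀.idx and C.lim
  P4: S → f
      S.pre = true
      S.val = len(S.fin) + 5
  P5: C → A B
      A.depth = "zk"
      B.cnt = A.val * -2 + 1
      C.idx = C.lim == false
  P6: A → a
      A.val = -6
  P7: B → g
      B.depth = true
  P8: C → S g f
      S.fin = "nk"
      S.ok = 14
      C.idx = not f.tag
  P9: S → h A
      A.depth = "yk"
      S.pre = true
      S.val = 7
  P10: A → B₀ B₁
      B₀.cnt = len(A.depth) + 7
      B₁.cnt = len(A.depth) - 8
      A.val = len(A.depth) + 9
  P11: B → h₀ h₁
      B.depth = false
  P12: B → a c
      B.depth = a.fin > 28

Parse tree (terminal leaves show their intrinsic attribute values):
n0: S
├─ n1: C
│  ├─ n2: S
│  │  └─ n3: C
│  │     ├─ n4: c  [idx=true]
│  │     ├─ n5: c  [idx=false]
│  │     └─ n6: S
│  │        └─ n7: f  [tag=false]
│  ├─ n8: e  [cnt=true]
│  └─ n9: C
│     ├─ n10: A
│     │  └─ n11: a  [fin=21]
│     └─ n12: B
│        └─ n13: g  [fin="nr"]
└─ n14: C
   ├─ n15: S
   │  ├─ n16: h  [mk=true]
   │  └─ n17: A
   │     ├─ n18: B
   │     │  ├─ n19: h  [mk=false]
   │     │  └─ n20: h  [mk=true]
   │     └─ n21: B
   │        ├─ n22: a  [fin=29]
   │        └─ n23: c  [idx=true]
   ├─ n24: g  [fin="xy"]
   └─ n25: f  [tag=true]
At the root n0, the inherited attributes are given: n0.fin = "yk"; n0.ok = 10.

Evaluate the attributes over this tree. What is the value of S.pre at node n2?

false

1. n0.fin = "yk"  [given at root]
2. n0.ok = 10  [given at root]
3. n1.lim = true  [S.ok > 9]
4. n2.fin = "uz"  ["uz"]
5. n2.ok = 1  [1]
6. n3.lim = true  [S.ok > 0]
7. n4.idx = true  [terminal]
8. n5.idx = false  [terminal]
9. n6.fin = "yq"  ["yq"]
10. n6.ok = 1  [1]
11. n7.tag = false  [terminal]
12. n6.pre = true  [true]
13. n6.val = 7  [len(S.fin) + 5]
14. n3.idx = true  [c₀.idx and C.lim]
15. n2.pre = false  [C.idx == false]
16. n2.val = 28  [28]
17. n8.cnt = true  [terminal]
18. n9.lim = true  [e.cnt == true]
19. n10.depth = "zk"  ["zk"]
20. n11.fin = 21  [terminal]
21. n10.val = -6  [-6]
22. n12.cnt = 13  [A.val * -2 + 1]
23. n13.fin = "nr"  [terminal]
24. n12.depth = true  [true]
25. n9.idx = false  [C.lim == false]
26. n1.idx = true  [not C₁.idx]
27. n14.lim = false  [C₀.idx == false]
28. n15.fin = "nk"  ["nk"]
29. n15.ok = 14  [14]
30. n16.mk = true  [terminal]
31. n17.depth = "yk"  ["yk"]
32. n18.cnt = 9  [len(A.depth) + 7]
33. n19.mk = false  [terminal]
34. n20.mk = true  [terminal]
35. n18.depth = false  [false]
36. n21.cnt = -6  [len(A.depth) - 8]
37. n22.fin = 29  [terminal]
38. n23.idx = true  [terminal]
39. n21.depth = true  [a.fin > 28]
40. n17.val = 11  [len(A.depth) + 9]
41. n15.pre = true  [true]
42. n15.val = 7  [7]
43. n24.fin = "xy"  [terminal]
44. n25.tag = true  [terminal]
45. n14.idx = false  [not f.tag]
46. n0.pre = true  [C₀.idx == true]
47. n0.val = 0  [len(S.fin) - 2]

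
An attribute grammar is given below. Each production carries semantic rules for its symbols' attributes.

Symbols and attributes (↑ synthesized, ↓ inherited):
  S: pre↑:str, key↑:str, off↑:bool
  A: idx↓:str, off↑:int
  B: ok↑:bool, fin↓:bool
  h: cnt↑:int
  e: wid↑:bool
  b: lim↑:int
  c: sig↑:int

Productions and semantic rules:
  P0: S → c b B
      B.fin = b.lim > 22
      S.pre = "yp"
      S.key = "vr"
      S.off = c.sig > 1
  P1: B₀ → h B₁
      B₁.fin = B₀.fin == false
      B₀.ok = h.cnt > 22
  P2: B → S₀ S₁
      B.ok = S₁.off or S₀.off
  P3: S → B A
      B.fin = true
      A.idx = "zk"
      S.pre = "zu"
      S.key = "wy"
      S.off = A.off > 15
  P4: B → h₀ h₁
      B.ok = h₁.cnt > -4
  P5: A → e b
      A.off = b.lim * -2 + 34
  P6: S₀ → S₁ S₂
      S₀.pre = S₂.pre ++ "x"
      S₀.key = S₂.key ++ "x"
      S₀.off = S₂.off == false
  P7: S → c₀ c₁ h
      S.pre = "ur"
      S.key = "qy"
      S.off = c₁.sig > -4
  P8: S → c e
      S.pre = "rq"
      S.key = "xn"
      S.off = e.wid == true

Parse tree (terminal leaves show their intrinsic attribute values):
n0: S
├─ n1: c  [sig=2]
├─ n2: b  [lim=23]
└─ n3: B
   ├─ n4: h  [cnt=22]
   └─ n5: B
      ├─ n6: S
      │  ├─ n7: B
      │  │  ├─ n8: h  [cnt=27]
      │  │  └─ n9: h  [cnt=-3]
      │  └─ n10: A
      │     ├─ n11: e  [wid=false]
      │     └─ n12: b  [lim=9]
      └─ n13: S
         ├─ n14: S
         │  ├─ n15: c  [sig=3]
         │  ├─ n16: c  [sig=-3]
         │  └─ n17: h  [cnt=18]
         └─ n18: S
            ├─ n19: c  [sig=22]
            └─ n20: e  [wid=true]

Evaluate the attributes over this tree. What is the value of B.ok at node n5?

true

1. n1.sig = 2  [terminal]
2. n2.lim = 23  [terminal]
3. n3.fin = true  [b.lim > 22]
4. n4.cnt = 22  [terminal]
5. n5.fin = false  [B₀.fin == false]
6. n7.fin = true  [true]
7. n8.cnt = 27  [terminal]
8. n9.cnt = -3  [terminal]
9. n7.ok = true  [h₁.cnt > -4]
10. n10.idx = "zk"  ["zk"]
11. n11.wid = false  [terminal]
12. n12.lim = 9  [terminal]
13. n10.off = 16  [b.lim * -2 + 34]
14. n6.pre = "zu"  ["zu"]
15. n6.key = "wy"  ["wy"]
16. n6.off = true  [A.off > 15]
17. n15.sig = 3  [terminal]
18. n16.sig = -3  [terminal]
19. n17.cnt = 18  [terminal]
20. n14.pre = "ur"  ["ur"]
21. n14.key = "qy"  ["qy"]
22. n14.off = true  [c₁.sig > -4]
23. n19.sig = 22  [terminal]
24. n20.wid = true  [terminal]
25. n18.pre = "rq"  ["rq"]
26. n18.key = "xn"  ["xn"]
27. n18.off = true  [e.wid == true]
28. n13.pre = "rqx"  [S₂.pre ++ "x"]
29. n13.key = "xnx"  [S₂.key ++ "x"]
30. n13.off = false  [S₂.off == false]
31. n5.ok = true  [S₁.off or S₀.off]
32. n3.ok = false  [h.cnt > 22]
33. n0.pre = "yp"  ["yp"]
34. n0.key = "vr"  ["vr"]
35. n0.off = true  [c.sig > 1]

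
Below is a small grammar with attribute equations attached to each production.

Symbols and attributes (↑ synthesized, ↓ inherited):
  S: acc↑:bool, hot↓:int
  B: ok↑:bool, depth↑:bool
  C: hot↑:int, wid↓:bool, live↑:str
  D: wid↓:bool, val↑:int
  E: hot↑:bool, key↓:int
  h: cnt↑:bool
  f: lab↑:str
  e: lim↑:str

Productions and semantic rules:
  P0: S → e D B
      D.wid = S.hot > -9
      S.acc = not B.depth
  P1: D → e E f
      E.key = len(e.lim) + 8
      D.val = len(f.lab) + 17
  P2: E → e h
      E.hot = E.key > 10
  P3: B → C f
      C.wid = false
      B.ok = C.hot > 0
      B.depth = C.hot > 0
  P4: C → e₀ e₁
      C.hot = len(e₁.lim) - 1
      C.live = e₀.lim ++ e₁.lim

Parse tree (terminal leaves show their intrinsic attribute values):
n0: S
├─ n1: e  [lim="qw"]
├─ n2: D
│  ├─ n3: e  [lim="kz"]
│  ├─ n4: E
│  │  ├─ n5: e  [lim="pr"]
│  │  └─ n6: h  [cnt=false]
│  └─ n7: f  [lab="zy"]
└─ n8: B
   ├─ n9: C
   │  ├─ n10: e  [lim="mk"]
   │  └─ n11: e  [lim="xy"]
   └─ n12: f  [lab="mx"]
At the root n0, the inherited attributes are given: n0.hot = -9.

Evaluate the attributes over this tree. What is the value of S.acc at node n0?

1. n0.hot = -9  [given at root]
2. n1.lim = "qw"  [terminal]
3. n2.wid = false  [S.hot > -9]
4. n3.lim = "kz"  [terminal]
5. n4.key = 10  [len(e.lim) + 8]
6. n5.lim = "pr"  [terminal]
7. n6.cnt = false  [terminal]
8. n4.hot = false  [E.key > 10]
9. n7.lab = "zy"  [terminal]
10. n2.val = 19  [len(f.lab) + 17]
11. n9.wid = false  [false]
12. n10.lim = "mk"  [terminal]
13. n11.lim = "xy"  [terminal]
14. n9.hot = 1  [len(e₁.lim) - 1]
15. n9.live = "mkxy"  [e₀.lim ++ e₁.lim]
16. n12.lab = "mx"  [terminal]
17. n8.ok = true  [C.hot > 0]
18. n8.depth = true  [C.hot > 0]
19. n0.acc = false  [not B.depth]

false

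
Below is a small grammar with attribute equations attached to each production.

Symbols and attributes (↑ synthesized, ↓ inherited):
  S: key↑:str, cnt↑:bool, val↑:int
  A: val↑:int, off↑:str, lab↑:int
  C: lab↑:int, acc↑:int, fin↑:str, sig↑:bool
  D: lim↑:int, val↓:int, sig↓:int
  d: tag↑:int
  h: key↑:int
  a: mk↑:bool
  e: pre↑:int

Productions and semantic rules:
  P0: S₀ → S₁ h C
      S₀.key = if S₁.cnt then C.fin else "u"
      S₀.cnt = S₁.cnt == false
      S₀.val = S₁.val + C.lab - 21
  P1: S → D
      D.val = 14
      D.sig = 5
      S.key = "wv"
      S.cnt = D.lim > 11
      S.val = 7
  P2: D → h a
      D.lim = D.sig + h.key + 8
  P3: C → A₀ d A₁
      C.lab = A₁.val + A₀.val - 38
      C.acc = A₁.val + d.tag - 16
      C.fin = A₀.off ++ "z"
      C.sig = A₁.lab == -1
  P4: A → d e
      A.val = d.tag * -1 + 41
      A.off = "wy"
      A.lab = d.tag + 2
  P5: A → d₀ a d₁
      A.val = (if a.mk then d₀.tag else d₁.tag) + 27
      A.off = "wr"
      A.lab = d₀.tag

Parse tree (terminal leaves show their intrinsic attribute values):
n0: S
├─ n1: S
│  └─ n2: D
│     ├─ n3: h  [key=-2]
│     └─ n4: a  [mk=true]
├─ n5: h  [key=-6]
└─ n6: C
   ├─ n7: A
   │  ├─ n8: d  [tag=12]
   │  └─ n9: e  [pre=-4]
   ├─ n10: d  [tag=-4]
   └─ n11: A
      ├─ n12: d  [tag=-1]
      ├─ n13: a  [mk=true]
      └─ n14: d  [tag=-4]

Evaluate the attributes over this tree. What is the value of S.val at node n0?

3

1. n2.val = 14  [14]
2. n2.sig = 5  [5]
3. n3.key = -2  [terminal]
4. n4.mk = true  [terminal]
5. n2.lim = 11  [D.sig + h.key + 8]
6. n1.key = "wv"  ["wv"]
7. n1.cnt = false  [D.lim > 11]
8. n1.val = 7  [7]
9. n5.key = -6  [terminal]
10. n8.tag = 12  [terminal]
11. n9.pre = -4  [terminal]
12. n7.val = 29  [d.tag * -1 + 41]
13. n7.off = "wy"  ["wy"]
14. n7.lab = 14  [d.tag + 2]
15. n10.tag = -4  [terminal]
16. n12.tag = -1  [terminal]
17. n13.mk = true  [terminal]
18. n14.tag = -4  [terminal]
19. n11.val = 26  [(if a.mk then d₀.tag else d₁.tag) + 27]
20. n11.off = "wr"  ["wr"]
21. n11.lab = -1  [d₀.tag]
22. n6.lab = 17  [A₁.val + A₀.val - 38]
23. n6.acc = 6  [A₁.val + d.tag - 16]
24. n6.fin = "wyz"  [A₀.off ++ "z"]
25. n6.sig = true  [A₁.lab == -1]
26. n0.key = "u"  [if S₁.cnt then C.fin else "u"]
27. n0.cnt = true  [S₁.cnt == false]
28. n0.val = 3  [S₁.val + C.lab - 21]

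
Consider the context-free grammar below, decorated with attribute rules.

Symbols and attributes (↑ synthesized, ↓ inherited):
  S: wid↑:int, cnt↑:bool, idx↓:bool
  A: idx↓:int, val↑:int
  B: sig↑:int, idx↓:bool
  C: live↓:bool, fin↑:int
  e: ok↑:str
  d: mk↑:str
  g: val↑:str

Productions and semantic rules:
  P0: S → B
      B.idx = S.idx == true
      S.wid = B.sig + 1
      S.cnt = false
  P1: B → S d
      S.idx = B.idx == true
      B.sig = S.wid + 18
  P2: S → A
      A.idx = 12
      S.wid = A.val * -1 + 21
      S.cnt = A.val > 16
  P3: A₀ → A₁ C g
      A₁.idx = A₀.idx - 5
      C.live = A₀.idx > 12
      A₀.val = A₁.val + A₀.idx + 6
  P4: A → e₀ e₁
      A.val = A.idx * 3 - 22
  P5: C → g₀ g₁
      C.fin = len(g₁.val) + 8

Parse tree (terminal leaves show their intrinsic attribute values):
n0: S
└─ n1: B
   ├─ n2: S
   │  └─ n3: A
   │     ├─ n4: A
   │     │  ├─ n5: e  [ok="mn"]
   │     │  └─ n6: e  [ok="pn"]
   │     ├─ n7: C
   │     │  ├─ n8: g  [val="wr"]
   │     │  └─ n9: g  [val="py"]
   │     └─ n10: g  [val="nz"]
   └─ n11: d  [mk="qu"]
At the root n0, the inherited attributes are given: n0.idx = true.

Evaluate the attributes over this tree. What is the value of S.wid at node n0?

23

1. n0.idx = true  [given at root]
2. n1.idx = true  [S.idx == true]
3. n2.idx = true  [B.idx == true]
4. n3.idx = 12  [12]
5. n4.idx = 7  [A₀.idx - 5]
6. n5.ok = "mn"  [terminal]
7. n6.ok = "pn"  [terminal]
8. n4.val = -1  [A.idx * 3 - 22]
9. n7.live = false  [A₀.idx > 12]
10. n8.val = "wr"  [terminal]
11. n9.val = "py"  [terminal]
12. n7.fin = 10  [len(g₁.val) + 8]
13. n10.val = "nz"  [terminal]
14. n3.val = 17  [A₁.val + A₀.idx + 6]
15. n2.wid = 4  [A.val * -1 + 21]
16. n2.cnt = true  [A.val > 16]
17. n11.mk = "qu"  [terminal]
18. n1.sig = 22  [S.wid + 18]
19. n0.wid = 23  [B.sig + 1]
20. n0.cnt = false  [false]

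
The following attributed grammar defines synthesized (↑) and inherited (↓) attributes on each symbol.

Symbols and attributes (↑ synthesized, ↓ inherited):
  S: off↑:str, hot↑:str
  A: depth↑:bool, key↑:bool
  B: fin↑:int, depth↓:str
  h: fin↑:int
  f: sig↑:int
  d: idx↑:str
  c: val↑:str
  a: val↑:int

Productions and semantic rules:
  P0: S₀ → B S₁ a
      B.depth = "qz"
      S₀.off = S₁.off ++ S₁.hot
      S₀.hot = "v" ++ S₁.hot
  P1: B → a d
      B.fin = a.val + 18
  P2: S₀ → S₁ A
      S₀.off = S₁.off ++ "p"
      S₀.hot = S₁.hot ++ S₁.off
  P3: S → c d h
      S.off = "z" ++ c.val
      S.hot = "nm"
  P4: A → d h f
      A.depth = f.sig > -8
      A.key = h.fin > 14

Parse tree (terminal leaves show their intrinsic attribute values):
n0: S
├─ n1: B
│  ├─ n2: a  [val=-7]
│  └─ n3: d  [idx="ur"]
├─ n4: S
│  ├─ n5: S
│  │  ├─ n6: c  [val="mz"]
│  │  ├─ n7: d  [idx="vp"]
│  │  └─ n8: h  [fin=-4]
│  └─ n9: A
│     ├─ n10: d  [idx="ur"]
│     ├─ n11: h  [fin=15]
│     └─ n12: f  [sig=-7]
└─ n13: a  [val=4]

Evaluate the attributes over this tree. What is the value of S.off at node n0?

1. n1.depth = "qz"  ["qz"]
2. n2.val = -7  [terminal]
3. n3.idx = "ur"  [terminal]
4. n1.fin = 11  [a.val + 18]
5. n6.val = "mz"  [terminal]
6. n7.idx = "vp"  [terminal]
7. n8.fin = -4  [terminal]
8. n5.off = "zmz"  ["z" ++ c.val]
9. n5.hot = "nm"  ["nm"]
10. n10.idx = "ur"  [terminal]
11. n11.fin = 15  [terminal]
12. n12.sig = -7  [terminal]
13. n9.depth = true  [f.sig > -8]
14. n9.key = true  [h.fin > 14]
15. n4.off = "zmzp"  [S₁.off ++ "p"]
16. n4.hot = "nmzmz"  [S₁.hot ++ S₁.off]
17. n13.val = 4  [terminal]
18. n0.off = "zmzpnmzmz"  [S₁.off ++ S₁.hot]
19. n0.hot = "vnmzmz"  ["v" ++ S₁.hot]

"zmzpnmzmz"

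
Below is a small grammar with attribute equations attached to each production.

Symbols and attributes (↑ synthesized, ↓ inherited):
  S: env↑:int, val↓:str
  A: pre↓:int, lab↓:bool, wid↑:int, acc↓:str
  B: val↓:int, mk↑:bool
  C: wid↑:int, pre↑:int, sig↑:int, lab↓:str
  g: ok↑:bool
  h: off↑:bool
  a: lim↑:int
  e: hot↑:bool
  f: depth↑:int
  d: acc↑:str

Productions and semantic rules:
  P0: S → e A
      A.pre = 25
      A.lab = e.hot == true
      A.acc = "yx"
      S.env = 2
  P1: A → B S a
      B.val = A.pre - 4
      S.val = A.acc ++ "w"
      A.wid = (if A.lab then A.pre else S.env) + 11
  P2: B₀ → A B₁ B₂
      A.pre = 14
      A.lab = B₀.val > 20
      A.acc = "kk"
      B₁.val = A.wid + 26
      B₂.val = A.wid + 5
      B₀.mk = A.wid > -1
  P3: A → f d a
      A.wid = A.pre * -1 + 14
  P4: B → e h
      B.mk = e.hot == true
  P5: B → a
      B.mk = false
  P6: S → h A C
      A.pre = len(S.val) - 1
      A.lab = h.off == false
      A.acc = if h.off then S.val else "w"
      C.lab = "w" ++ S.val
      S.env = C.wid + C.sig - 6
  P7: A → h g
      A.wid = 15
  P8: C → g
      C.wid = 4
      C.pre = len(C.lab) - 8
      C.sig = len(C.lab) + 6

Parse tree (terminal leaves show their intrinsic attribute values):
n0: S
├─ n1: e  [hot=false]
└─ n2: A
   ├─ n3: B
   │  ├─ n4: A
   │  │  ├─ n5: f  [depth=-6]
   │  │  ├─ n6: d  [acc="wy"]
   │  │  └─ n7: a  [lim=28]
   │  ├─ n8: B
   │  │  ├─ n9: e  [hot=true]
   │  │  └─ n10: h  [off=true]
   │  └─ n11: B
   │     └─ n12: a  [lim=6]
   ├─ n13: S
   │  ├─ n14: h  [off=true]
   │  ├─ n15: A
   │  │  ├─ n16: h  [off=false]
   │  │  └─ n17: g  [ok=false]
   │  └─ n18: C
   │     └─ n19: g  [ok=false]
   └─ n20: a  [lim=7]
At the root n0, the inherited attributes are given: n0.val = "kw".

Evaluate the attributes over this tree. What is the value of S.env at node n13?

8

1. n0.val = "kw"  [given at root]
2. n1.hot = false  [terminal]
3. n2.pre = 25  [25]
4. n2.lab = false  [e.hot == true]
5. n2.acc = "yx"  ["yx"]
6. n3.val = 21  [A.pre - 4]
7. n4.pre = 14  [14]
8. n4.lab = true  [B₀.val > 20]
9. n4.acc = "kk"  ["kk"]
10. n5.depth = -6  [terminal]
11. n6.acc = "wy"  [terminal]
12. n7.lim = 28  [terminal]
13. n4.wid = 0  [A.pre * -1 + 14]
14. n8.val = 26  [A.wid + 26]
15. n9.hot = true  [terminal]
16. n10.off = true  [terminal]
17. n8.mk = true  [e.hot == true]
18. n11.val = 5  [A.wid + 5]
19. n12.lim = 6  [terminal]
20. n11.mk = false  [false]
21. n3.mk = true  [A.wid > -1]
22. n13.val = "yxw"  [A.acc ++ "w"]
23. n14.off = true  [terminal]
24. n15.pre = 2  [len(S.val) - 1]
25. n15.lab = false  [h.off == false]
26. n15.acc = "yxw"  [if h.off then S.val else "w"]
27. n16.off = false  [terminal]
28. n17.ok = false  [terminal]
29. n15.wid = 15  [15]
30. n18.lab = "wyxw"  ["w" ++ S.val]
31. n19.ok = false  [terminal]
32. n18.wid = 4  [4]
33. n18.pre = -4  [len(C.lab) - 8]
34. n18.sig = 10  [len(C.lab) + 6]
35. n13.env = 8  [C.wid + C.sig - 6]
36. n20.lim = 7  [terminal]
37. n2.wid = 19  [(if A.lab then A.pre else S.env) + 11]
38. n0.env = 2  [2]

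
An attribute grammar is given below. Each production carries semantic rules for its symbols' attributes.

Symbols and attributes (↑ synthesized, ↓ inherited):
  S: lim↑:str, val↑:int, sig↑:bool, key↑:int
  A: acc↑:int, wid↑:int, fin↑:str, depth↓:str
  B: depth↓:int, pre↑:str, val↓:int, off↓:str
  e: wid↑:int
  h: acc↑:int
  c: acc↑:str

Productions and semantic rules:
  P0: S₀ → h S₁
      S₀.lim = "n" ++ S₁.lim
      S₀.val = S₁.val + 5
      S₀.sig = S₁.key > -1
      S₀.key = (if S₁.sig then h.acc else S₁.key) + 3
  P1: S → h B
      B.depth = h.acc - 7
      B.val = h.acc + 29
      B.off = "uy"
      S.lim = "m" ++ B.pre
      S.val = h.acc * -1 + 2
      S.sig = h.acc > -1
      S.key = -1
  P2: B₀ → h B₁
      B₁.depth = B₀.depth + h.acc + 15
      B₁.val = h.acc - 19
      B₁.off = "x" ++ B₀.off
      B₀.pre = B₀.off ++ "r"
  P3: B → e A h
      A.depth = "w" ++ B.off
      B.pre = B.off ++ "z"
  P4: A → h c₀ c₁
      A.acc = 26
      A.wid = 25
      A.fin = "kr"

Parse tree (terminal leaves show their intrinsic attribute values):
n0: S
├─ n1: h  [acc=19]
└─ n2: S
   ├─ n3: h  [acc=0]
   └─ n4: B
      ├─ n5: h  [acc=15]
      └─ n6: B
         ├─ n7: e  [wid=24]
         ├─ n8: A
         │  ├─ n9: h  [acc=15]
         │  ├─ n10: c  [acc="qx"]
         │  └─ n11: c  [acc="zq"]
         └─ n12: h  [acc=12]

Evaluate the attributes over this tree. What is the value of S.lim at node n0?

"nmuyr"

1. n1.acc = 19  [terminal]
2. n3.acc = 0  [terminal]
3. n4.depth = -7  [h.acc - 7]
4. n4.val = 29  [h.acc + 29]
5. n4.off = "uy"  ["uy"]
6. n5.acc = 15  [terminal]
7. n6.depth = 23  [B₀.depth + h.acc + 15]
8. n6.val = -4  [h.acc - 19]
9. n6.off = "xuy"  ["x" ++ B₀.off]
10. n7.wid = 24  [terminal]
11. n8.depth = "wxuy"  ["w" ++ B.off]
12. n9.acc = 15  [terminal]
13. n10.acc = "qx"  [terminal]
14. n11.acc = "zq"  [terminal]
15. n8.acc = 26  [26]
16. n8.wid = 25  [25]
17. n8.fin = "kr"  ["kr"]
18. n12.acc = 12  [terminal]
19. n6.pre = "xuyz"  [B.off ++ "z"]
20. n4.pre = "uyr"  [B₀.off ++ "r"]
21. n2.lim = "muyr"  ["m" ++ B.pre]
22. n2.val = 2  [h.acc * -1 + 2]
23. n2.sig = true  [h.acc > -1]
24. n2.key = -1  [-1]
25. n0.lim = "nmuyr"  ["n" ++ S₁.lim]
26. n0.val = 7  [S₁.val + 5]
27. n0.sig = false  [S₁.key > -1]
28. n0.key = 22  [(if S₁.sig then h.acc else S₁.key) + 3]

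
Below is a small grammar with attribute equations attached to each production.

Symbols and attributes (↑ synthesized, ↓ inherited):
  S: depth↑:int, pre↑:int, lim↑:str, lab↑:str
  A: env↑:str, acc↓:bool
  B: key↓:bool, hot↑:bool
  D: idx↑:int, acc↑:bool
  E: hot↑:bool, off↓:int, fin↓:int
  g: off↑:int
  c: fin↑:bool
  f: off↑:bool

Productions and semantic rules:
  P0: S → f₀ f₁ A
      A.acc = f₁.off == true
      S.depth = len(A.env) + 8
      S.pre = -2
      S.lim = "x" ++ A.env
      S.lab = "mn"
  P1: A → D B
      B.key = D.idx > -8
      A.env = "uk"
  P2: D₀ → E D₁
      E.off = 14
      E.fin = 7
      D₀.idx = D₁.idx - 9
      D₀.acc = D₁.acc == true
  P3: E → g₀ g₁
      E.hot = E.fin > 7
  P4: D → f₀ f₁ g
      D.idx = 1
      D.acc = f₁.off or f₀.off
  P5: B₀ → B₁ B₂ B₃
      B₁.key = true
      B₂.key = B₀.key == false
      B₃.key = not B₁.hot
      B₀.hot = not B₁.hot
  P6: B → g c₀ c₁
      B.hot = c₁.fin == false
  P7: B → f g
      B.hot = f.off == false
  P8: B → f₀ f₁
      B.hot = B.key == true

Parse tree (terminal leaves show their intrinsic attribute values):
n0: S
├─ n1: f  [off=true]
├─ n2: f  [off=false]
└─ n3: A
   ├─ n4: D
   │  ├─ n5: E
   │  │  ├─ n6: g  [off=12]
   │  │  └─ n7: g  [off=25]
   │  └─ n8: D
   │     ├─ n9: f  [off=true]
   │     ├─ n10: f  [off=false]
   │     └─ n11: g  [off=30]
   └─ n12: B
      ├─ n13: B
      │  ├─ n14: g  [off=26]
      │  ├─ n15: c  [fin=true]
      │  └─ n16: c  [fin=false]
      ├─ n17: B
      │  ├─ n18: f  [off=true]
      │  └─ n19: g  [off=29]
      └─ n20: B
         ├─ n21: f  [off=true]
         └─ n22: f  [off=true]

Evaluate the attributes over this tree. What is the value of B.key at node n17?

true

1. n1.off = true  [terminal]
2. n2.off = false  [terminal]
3. n3.acc = false  [f₁.off == true]
4. n5.off = 14  [14]
5. n5.fin = 7  [7]
6. n6.off = 12  [terminal]
7. n7.off = 25  [terminal]
8. n5.hot = false  [E.fin > 7]
9. n9.off = true  [terminal]
10. n10.off = false  [terminal]
11. n11.off = 30  [terminal]
12. n8.idx = 1  [1]
13. n8.acc = true  [f₁.off or f₀.off]
14. n4.idx = -8  [D₁.idx - 9]
15. n4.acc = true  [D₁.acc == true]
16. n12.key = false  [D.idx > -8]
17. n13.key = true  [true]
18. n14.off = 26  [terminal]
19. n15.fin = true  [terminal]
20. n16.fin = false  [terminal]
21. n13.hot = true  [c₁.fin == false]
22. n17.key = true  [B₀.key == false]
23. n18.off = true  [terminal]
24. n19.off = 29  [terminal]
25. n17.hot = false  [f.off == false]
26. n20.key = false  [not B₁.hot]
27. n21.off = true  [terminal]
28. n22.off = true  [terminal]
29. n20.hot = false  [B.key == true]
30. n12.hot = false  [not B₁.hot]
31. n3.env = "uk"  ["uk"]
32. n0.depth = 10  [len(A.env) + 8]
33. n0.pre = -2  [-2]
34. n0.lim = "xuk"  ["x" ++ A.env]
35. n0.lab = "mn"  ["mn"]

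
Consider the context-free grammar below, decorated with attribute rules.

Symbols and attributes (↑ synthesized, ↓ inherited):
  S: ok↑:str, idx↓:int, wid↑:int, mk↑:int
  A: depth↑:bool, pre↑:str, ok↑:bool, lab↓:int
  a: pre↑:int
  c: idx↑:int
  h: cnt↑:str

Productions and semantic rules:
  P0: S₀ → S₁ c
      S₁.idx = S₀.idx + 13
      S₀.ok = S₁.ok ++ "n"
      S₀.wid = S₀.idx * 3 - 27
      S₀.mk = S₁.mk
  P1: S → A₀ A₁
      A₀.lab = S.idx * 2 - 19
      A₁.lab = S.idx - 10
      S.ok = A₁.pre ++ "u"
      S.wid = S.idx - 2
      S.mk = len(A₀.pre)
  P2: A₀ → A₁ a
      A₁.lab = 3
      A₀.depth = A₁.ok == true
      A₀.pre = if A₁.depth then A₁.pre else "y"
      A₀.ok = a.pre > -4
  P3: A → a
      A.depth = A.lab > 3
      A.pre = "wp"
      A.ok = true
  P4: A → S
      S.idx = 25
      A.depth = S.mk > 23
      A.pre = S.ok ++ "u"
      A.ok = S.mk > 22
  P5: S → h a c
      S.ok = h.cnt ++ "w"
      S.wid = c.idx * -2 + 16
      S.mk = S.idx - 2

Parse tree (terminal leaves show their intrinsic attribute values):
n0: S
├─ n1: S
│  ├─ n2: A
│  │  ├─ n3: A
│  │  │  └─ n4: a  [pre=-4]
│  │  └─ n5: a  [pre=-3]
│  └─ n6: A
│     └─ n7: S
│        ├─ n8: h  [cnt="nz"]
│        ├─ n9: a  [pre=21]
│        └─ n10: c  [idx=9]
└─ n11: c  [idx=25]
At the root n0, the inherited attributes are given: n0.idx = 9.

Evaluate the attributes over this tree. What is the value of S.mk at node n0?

1. n0.idx = 9  [given at root]
2. n1.idx = 22  [S₀.idx + 13]
3. n2.lab = 25  [S.idx * 2 - 19]
4. n3.lab = 3  [3]
5. n4.pre = -4  [terminal]
6. n3.depth = false  [A.lab > 3]
7. n3.pre = "wp"  ["wp"]
8. n3.ok = true  [true]
9. n5.pre = -3  [terminal]
10. n2.depth = true  [A₁.ok == true]
11. n2.pre = "y"  [if A₁.depth then A₁.pre else "y"]
12. n2.ok = true  [a.pre > -4]
13. n6.lab = 12  [S.idx - 10]
14. n7.idx = 25  [25]
15. n8.cnt = "nz"  [terminal]
16. n9.pre = 21  [terminal]
17. n10.idx = 9  [terminal]
18. n7.ok = "nzw"  [h.cnt ++ "w"]
19. n7.wid = -2  [c.idx * -2 + 16]
20. n7.mk = 23  [S.idx - 2]
21. n6.depth = false  [S.mk > 23]
22. n6.pre = "nzwu"  [S.ok ++ "u"]
23. n6.ok = true  [S.mk > 22]
24. n1.ok = "nzwuu"  [A₁.pre ++ "u"]
25. n1.wid = 20  [S.idx - 2]
26. n1.mk = 1  [len(A₀.pre)]
27. n11.idx = 25  [terminal]
28. n0.ok = "nzwuun"  [S₁.ok ++ "n"]
29. n0.wid = 0  [S₀.idx * 3 - 27]
30. n0.mk = 1  [S₁.mk]

1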